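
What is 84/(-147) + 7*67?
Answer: 3279/7 ≈ 468.43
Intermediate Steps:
84/(-147) + 7*67 = 84*(-1/147) + 469 = -4/7 + 469 = 3279/7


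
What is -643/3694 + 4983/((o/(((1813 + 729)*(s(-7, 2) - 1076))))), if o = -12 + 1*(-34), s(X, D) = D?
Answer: 25126824704119/84962 ≈ 2.9574e+8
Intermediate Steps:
o = -46 (o = -12 - 34 = -46)
-643/3694 + 4983/((o/(((1813 + 729)*(s(-7, 2) - 1076))))) = -643/3694 + 4983/((-46*1/((2 - 1076)*(1813 + 729)))) = -643*1/3694 + 4983/((-46/(2542*(-1074)))) = -643/3694 + 4983/((-46/(-2730108))) = -643/3694 + 4983/((-46*(-1/2730108))) = -643/3694 + 4983/(23/1365054) = -643/3694 + 4983*(1365054/23) = -643/3694 + 6802064082/23 = 25126824704119/84962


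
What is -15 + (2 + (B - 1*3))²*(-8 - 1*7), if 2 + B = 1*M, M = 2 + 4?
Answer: -150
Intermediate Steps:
M = 6
B = 4 (B = -2 + 1*6 = -2 + 6 = 4)
-15 + (2 + (B - 1*3))²*(-8 - 1*7) = -15 + (2 + (4 - 1*3))²*(-8 - 1*7) = -15 + (2 + (4 - 3))²*(-8 - 7) = -15 + (2 + 1)²*(-15) = -15 + 3²*(-15) = -15 + 9*(-15) = -15 - 135 = -150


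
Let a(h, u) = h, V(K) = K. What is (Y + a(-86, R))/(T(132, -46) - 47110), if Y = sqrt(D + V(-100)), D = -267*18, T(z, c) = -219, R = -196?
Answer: 86/47329 - I*sqrt(4906)/47329 ≈ 0.0018171 - 0.0014799*I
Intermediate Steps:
D = -4806
Y = I*sqrt(4906) (Y = sqrt(-4806 - 100) = sqrt(-4906) = I*sqrt(4906) ≈ 70.043*I)
(Y + a(-86, R))/(T(132, -46) - 47110) = (I*sqrt(4906) - 86)/(-219 - 47110) = (-86 + I*sqrt(4906))/(-47329) = (-86 + I*sqrt(4906))*(-1/47329) = 86/47329 - I*sqrt(4906)/47329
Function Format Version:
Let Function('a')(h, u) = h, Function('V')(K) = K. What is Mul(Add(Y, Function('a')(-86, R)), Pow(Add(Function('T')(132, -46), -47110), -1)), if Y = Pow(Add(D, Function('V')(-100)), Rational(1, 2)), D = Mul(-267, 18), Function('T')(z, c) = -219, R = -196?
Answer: Add(Rational(86, 47329), Mul(Rational(-1, 47329), I, Pow(4906, Rational(1, 2)))) ≈ Add(0.0018171, Mul(-0.0014799, I))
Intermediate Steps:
D = -4806
Y = Mul(I, Pow(4906, Rational(1, 2))) (Y = Pow(Add(-4806, -100), Rational(1, 2)) = Pow(-4906, Rational(1, 2)) = Mul(I, Pow(4906, Rational(1, 2))) ≈ Mul(70.043, I))
Mul(Add(Y, Function('a')(-86, R)), Pow(Add(Function('T')(132, -46), -47110), -1)) = Mul(Add(Mul(I, Pow(4906, Rational(1, 2))), -86), Pow(Add(-219, -47110), -1)) = Mul(Add(-86, Mul(I, Pow(4906, Rational(1, 2)))), Pow(-47329, -1)) = Mul(Add(-86, Mul(I, Pow(4906, Rational(1, 2)))), Rational(-1, 47329)) = Add(Rational(86, 47329), Mul(Rational(-1, 47329), I, Pow(4906, Rational(1, 2))))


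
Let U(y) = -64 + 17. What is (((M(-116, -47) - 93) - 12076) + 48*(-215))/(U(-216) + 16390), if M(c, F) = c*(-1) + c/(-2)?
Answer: -22315/16343 ≈ -1.3654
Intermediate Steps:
U(y) = -47
M(c, F) = -3*c/2 (M(c, F) = -c + c*(-1/2) = -c - c/2 = -3*c/2)
(((M(-116, -47) - 93) - 12076) + 48*(-215))/(U(-216) + 16390) = (((-3/2*(-116) - 93) - 12076) + 48*(-215))/(-47 + 16390) = (((174 - 93) - 12076) - 10320)/16343 = ((81 - 12076) - 10320)*(1/16343) = (-11995 - 10320)*(1/16343) = -22315*1/16343 = -22315/16343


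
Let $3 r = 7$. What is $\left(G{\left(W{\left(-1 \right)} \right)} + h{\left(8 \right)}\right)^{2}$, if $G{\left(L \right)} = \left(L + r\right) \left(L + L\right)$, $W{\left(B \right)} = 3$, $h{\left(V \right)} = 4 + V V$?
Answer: $10000$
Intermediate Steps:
$r = \frac{7}{3}$ ($r = \frac{1}{3} \cdot 7 = \frac{7}{3} \approx 2.3333$)
$h{\left(V \right)} = 4 + V^{2}$
$G{\left(L \right)} = 2 L \left(\frac{7}{3} + L\right)$ ($G{\left(L \right)} = \left(L + \frac{7}{3}\right) \left(L + L\right) = \left(\frac{7}{3} + L\right) 2 L = 2 L \left(\frac{7}{3} + L\right)$)
$\left(G{\left(W{\left(-1 \right)} \right)} + h{\left(8 \right)}\right)^{2} = \left(\frac{2}{3} \cdot 3 \left(7 + 3 \cdot 3\right) + \left(4 + 8^{2}\right)\right)^{2} = \left(\frac{2}{3} \cdot 3 \left(7 + 9\right) + \left(4 + 64\right)\right)^{2} = \left(\frac{2}{3} \cdot 3 \cdot 16 + 68\right)^{2} = \left(32 + 68\right)^{2} = 100^{2} = 10000$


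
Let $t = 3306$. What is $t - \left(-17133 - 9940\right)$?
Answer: $30379$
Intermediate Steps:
$t - \left(-17133 - 9940\right) = 3306 - \left(-17133 - 9940\right) = 3306 - -27073 = 3306 + 27073 = 30379$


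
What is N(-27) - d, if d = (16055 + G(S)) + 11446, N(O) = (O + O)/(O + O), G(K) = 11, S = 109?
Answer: -27511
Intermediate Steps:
N(O) = 1 (N(O) = (2*O)/((2*O)) = (2*O)*(1/(2*O)) = 1)
d = 27512 (d = (16055 + 11) + 11446 = 16066 + 11446 = 27512)
N(-27) - d = 1 - 1*27512 = 1 - 27512 = -27511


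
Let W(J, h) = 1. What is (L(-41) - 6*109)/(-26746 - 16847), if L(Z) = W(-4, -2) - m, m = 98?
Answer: 751/43593 ≈ 0.017228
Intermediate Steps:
L(Z) = -97 (L(Z) = 1 - 1*98 = 1 - 98 = -97)
(L(-41) - 6*109)/(-26746 - 16847) = (-97 - 6*109)/(-26746 - 16847) = (-97 - 654)/(-43593) = -751*(-1/43593) = 751/43593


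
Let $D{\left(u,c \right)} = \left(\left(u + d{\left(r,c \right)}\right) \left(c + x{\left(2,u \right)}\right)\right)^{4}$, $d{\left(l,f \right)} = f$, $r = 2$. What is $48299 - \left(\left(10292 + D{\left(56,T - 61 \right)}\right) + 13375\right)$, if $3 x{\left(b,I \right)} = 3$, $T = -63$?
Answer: $-4893911332573384$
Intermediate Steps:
$x{\left(b,I \right)} = 1$ ($x{\left(b,I \right)} = \frac{1}{3} \cdot 3 = 1$)
$D{\left(u,c \right)} = \left(1 + c\right)^{4} \left(c + u\right)^{4}$ ($D{\left(u,c \right)} = \left(\left(u + c\right) \left(c + 1\right)\right)^{4} = \left(\left(c + u\right) \left(1 + c\right)\right)^{4} = \left(\left(1 + c\right) \left(c + u\right)\right)^{4} = \left(1 + c\right)^{4} \left(c + u\right)^{4}$)
$48299 - \left(\left(10292 + D{\left(56,T - 61 \right)}\right) + 13375\right) = 48299 - \left(\left(10292 + \left(1 - 124\right)^{4} \left(\left(-63 - 61\right) + 56\right)^{4}\right) + 13375\right) = 48299 - \left(\left(10292 + \left(1 - 124\right)^{4} \left(-124 + 56\right)^{4}\right) + 13375\right) = 48299 - \left(\left(10292 + \left(-123\right)^{4} \left(-68\right)^{4}\right) + 13375\right) = 48299 - \left(\left(10292 + 228886641 \cdot 21381376\right) + 13375\right) = 48299 - \left(\left(10292 + 4893911332598016\right) + 13375\right) = 48299 - \left(4893911332608308 + 13375\right) = 48299 - 4893911332621683 = -4893911332573384$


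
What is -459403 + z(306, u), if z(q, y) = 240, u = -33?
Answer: -459163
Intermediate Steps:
-459403 + z(306, u) = -459403 + 240 = -459163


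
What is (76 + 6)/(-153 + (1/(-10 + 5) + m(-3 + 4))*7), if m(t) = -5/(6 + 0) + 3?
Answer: -2460/4177 ≈ -0.58894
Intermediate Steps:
m(t) = 13/6 (m(t) = -5/6 + 3 = 13/6)
(76 + 6)/(-153 + (1/(-10 + 5) + m(-3 + 4))*7) = (76 + 6)/(-153 + (1/(-10 + 5) + 13/6)*7) = 82/(-153 + (1/(-5) + 13/6)*7) = 82/(-153 + (-1/5 + 13/6)*7) = 82/(-153 + (59/30)*7) = 82/(-153 + 413/30) = 82/(-4177/30) = 82*(-30/4177) = -2460/4177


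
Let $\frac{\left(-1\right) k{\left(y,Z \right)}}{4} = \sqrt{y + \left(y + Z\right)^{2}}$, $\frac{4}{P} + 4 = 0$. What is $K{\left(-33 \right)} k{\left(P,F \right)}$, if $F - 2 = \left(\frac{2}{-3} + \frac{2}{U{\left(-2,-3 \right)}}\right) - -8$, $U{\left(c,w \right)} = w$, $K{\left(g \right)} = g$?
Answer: $88 \sqrt{130} \approx 1003.4$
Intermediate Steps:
$P = -1$ ($P = \frac{4}{-4 + 0} = \frac{4}{-4} = 4 \left(- \frac{1}{4}\right) = -1$)
$F = \frac{26}{3}$ ($F = 2 + \left(\left(\frac{2}{-3} + \frac{2}{-3}\right) - -8\right) = 2 + \left(\left(2 \left(- \frac{1}{3}\right) + 2 \left(- \frac{1}{3}\right)\right) + 8\right) = 2 + \left(\left(- \frac{2}{3} - \frac{2}{3}\right) + 8\right) = 2 + \left(- \frac{4}{3} + 8\right) = 2 + \frac{20}{3} = \frac{26}{3} \approx 8.6667$)
$k{\left(y,Z \right)} = - 4 \sqrt{y + \left(Z + y\right)^{2}}$ ($k{\left(y,Z \right)} = - 4 \sqrt{y + \left(y + Z\right)^{2}} = - 4 \sqrt{y + \left(Z + y\right)^{2}}$)
$K{\left(-33 \right)} k{\left(P,F \right)} = - 33 \left(- 4 \sqrt{-1 + \left(\frac{26}{3} - 1\right)^{2}}\right) = - 33 \left(- 4 \sqrt{-1 + \left(\frac{23}{3}\right)^{2}}\right) = - 33 \left(- 4 \sqrt{-1 + \frac{529}{9}}\right) = - 33 \left(- 4 \sqrt{\frac{520}{9}}\right) = - 33 \left(- 4 \frac{2 \sqrt{130}}{3}\right) = - 33 \left(- \frac{8 \sqrt{130}}{3}\right) = 88 \sqrt{130}$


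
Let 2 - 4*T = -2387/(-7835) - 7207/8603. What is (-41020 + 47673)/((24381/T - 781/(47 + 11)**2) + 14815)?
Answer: 70764637187812/567085535276739 ≈ 0.12479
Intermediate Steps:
T = 85370247/134809010 (T = 1/2 - (-2387/(-7835) - 7207/8603)/4 = 1/2 - (-2387*(-1/7835) - 7207*1/8603)/4 = 1/2 - (2387/7835 - 7207/8603)/4 = 1/2 - 1/4*(-35931484/67404505) = 1/2 + 8982871/67404505 = 85370247/134809010 ≈ 0.63327)
(-41020 + 47673)/((24381/T - 781/(47 + 11)**2) + 14815) = (-41020 + 47673)/((24381/(85370247/134809010) - 781/(47 + 11)**2) + 14815) = 6653/((24381*(134809010/85370247) - 781/(58**2)) + 14815) = 6653/((121732536030/3161861 - 781/3364) + 14815) = 6653/(409505781791479/10636500404 + 14815) = 6653/(567085535276739/10636500404) = 6653*(10636500404/567085535276739) = 70764637187812/567085535276739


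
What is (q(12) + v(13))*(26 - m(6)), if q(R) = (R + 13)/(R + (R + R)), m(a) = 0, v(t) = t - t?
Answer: 325/18 ≈ 18.056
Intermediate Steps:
v(t) = 0
q(R) = (13 + R)/(3*R) (q(R) = (13 + R)/(R + 2*R) = (13 + R)/((3*R)) = (13 + R)*(1/(3*R)) = (13 + R)/(3*R))
(q(12) + v(13))*(26 - m(6)) = ((⅓)*(13 + 12)/12 + 0)*(26 - 1*0) = ((⅓)*(1/12)*25 + 0)*(26 + 0) = (25/36 + 0)*26 = (25/36)*26 = 325/18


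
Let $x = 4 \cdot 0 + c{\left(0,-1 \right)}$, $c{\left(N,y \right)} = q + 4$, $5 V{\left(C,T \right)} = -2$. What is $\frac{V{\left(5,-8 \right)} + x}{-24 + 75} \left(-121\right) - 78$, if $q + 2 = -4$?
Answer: $- \frac{6146}{85} \approx -72.306$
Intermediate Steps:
$q = -6$ ($q = -2 - 4 = -6$)
$V{\left(C,T \right)} = - \frac{2}{5}$ ($V{\left(C,T \right)} = \frac{1}{5} \left(-2\right) = - \frac{2}{5}$)
$c{\left(N,y \right)} = -2$ ($c{\left(N,y \right)} = -6 + 4 = -2$)
$x = -2$ ($x = 4 \cdot 0 - 2 = 0 - 2 = -2$)
$\frac{V{\left(5,-8 \right)} + x}{-24 + 75} \left(-121\right) - 78 = \frac{- \frac{2}{5} - 2}{-24 + 75} \left(-121\right) - 78 = - \frac{12}{5 \cdot 51} \left(-121\right) - 78 = \left(- \frac{12}{5}\right) \frac{1}{51} \left(-121\right) - 78 = \left(- \frac{4}{85}\right) \left(-121\right) - 78 = \frac{484}{85} - 78 = - \frac{6146}{85}$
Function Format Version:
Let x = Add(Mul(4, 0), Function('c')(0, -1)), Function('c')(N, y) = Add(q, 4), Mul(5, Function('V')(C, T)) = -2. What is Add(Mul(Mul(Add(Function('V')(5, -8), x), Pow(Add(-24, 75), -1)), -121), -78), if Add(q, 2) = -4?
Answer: Rational(-6146, 85) ≈ -72.306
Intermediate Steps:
q = -6 (q = Add(-2, -4) = -6)
Function('V')(C, T) = Rational(-2, 5) (Function('V')(C, T) = Mul(Rational(1, 5), -2) = Rational(-2, 5))
Function('c')(N, y) = -2 (Function('c')(N, y) = Add(-6, 4) = -2)
x = -2 (x = Add(Mul(4, 0), -2) = Add(0, -2) = -2)
Add(Mul(Mul(Add(Function('V')(5, -8), x), Pow(Add(-24, 75), -1)), -121), -78) = Add(Mul(Mul(Add(Rational(-2, 5), -2), Pow(Add(-24, 75), -1)), -121), -78) = Add(Mul(Mul(Rational(-12, 5), Pow(51, -1)), -121), -78) = Add(Mul(Mul(Rational(-12, 5), Rational(1, 51)), -121), -78) = Add(Mul(Rational(-4, 85), -121), -78) = Add(Rational(484, 85), -78) = Rational(-6146, 85)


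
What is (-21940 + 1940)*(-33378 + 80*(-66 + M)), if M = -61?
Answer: 870760000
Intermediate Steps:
(-21940 + 1940)*(-33378 + 80*(-66 + M)) = (-21940 + 1940)*(-33378 + 80*(-66 - 61)) = -20000*(-33378 + 80*(-127)) = -20000*(-33378 - 10160) = -20000*(-43538) = 870760000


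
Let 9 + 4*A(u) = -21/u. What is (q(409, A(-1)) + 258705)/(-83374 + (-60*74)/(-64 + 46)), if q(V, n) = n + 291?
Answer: -776997/249382 ≈ -3.1157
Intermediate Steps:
A(u) = -9/4 - 21/(4*u) (A(u) = -9/4 + (-21/u)/4 = -9/4 - 21/(4*u))
q(V, n) = 291 + n
(q(409, A(-1)) + 258705)/(-83374 + (-60*74)/(-64 + 46)) = ((291 + (¾)*(-7 - 3*(-1))/(-1)) + 258705)/(-83374 + (-60*74)/(-64 + 46)) = ((291 + (¾)*(-1)*(-7 + 3)) + 258705)/(-83374 - 4440/(-18)) = ((291 + (¾)*(-1)*(-4)) + 258705)/(-83374 - 4440*(-1/18)) = ((291 + 3) + 258705)/(-83374 + 740/3) = (294 + 258705)/(-249382/3) = 258999*(-3/249382) = -776997/249382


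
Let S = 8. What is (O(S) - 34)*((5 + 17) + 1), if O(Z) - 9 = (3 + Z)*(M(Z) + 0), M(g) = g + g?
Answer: 3473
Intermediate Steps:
M(g) = 2*g
O(Z) = 9 + 2*Z*(3 + Z) (O(Z) = 9 + (3 + Z)*(2*Z + 0) = 9 + (3 + Z)*(2*Z) = 9 + 2*Z*(3 + Z))
(O(S) - 34)*((5 + 17) + 1) = ((9 + 2*8² + 6*8) - 34)*((5 + 17) + 1) = ((9 + 2*64 + 48) - 34)*(22 + 1) = ((9 + 128 + 48) - 34)*23 = (185 - 34)*23 = 151*23 = 3473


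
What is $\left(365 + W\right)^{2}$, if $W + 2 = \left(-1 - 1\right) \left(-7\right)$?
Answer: $142129$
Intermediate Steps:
$W = 12$ ($W = -2 + \left(-1 - 1\right) \left(-7\right) = -2 - -14 = -2 + 14 = 12$)
$\left(365 + W\right)^{2} = \left(365 + 12\right)^{2} = 377^{2} = 142129$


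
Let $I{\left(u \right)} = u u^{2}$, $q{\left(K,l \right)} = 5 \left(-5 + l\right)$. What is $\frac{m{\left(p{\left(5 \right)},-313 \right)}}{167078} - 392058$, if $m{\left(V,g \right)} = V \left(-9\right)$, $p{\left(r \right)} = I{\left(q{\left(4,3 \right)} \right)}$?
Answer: $- \frac{32752128762}{83539} \approx -3.9206 \cdot 10^{5}$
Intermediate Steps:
$q{\left(K,l \right)} = -25 + 5 l$
$I{\left(u \right)} = u^{3}$
$p{\left(r \right)} = -1000$ ($p{\left(r \right)} = \left(-25 + 5 \cdot 3\right)^{3} = \left(-25 + 15\right)^{3} = \left(-10\right)^{3} = -1000$)
$m{\left(V,g \right)} = - 9 V$
$\frac{m{\left(p{\left(5 \right)},-313 \right)}}{167078} - 392058 = \frac{\left(-9\right) \left(-1000\right)}{167078} - 392058 = 9000 \cdot \frac{1}{167078} - 392058 = \frac{4500}{83539} - 392058 = - \frac{32752128762}{83539}$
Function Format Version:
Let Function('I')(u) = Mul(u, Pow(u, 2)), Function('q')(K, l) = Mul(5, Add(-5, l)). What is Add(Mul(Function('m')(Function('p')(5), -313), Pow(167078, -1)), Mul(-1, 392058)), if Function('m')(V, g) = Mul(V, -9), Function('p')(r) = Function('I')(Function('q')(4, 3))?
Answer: Rational(-32752128762, 83539) ≈ -3.9206e+5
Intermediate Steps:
Function('q')(K, l) = Add(-25, Mul(5, l))
Function('I')(u) = Pow(u, 3)
Function('p')(r) = -1000 (Function('p')(r) = Pow(Add(-25, Mul(5, 3)), 3) = Pow(Add(-25, 15), 3) = Pow(-10, 3) = -1000)
Function('m')(V, g) = Mul(-9, V)
Add(Mul(Function('m')(Function('p')(5), -313), Pow(167078, -1)), Mul(-1, 392058)) = Add(Mul(Mul(-9, -1000), Pow(167078, -1)), Mul(-1, 392058)) = Add(Mul(9000, Rational(1, 167078)), -392058) = Add(Rational(4500, 83539), -392058) = Rational(-32752128762, 83539)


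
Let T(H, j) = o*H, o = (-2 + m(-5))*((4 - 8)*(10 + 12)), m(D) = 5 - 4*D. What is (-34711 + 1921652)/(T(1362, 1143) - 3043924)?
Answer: -1886941/5800612 ≈ -0.32530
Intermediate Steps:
o = -2024 (o = (-2 + (5 - 4*(-5)))*((4 - 8)*(10 + 12)) = (-2 + (5 + 20))*(-4*22) = (-2 + 25)*(-88) = 23*(-88) = -2024)
T(H, j) = -2024*H
(-34711 + 1921652)/(T(1362, 1143) - 3043924) = (-34711 + 1921652)/(-2024*1362 - 3043924) = 1886941/(-2756688 - 3043924) = 1886941/(-5800612) = 1886941*(-1/5800612) = -1886941/5800612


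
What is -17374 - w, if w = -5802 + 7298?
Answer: -18870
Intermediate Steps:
w = 1496
-17374 - w = -17374 - 1*1496 = -17374 - 1496 = -18870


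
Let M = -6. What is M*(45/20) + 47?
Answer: 67/2 ≈ 33.500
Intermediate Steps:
M*(45/20) + 47 = -270/20 + 47 = -6*9/4 + 47 = -27/2 + 47 = 67/2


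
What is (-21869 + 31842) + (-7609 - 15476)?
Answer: -13112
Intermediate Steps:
(-21869 + 31842) + (-7609 - 15476) = 9973 - 23085 = -13112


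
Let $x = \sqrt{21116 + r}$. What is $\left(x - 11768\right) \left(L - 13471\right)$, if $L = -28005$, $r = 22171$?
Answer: $488089568 - 41476 \sqrt{43287} \approx 4.7946 \cdot 10^{8}$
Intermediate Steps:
$x = \sqrt{43287}$ ($x = \sqrt{21116 + 22171} = \sqrt{43287} \approx 208.06$)
$\left(x - 11768\right) \left(L - 13471\right) = \left(\sqrt{43287} - 11768\right) \left(-28005 - 13471\right) = \left(-11768 + \sqrt{43287}\right) \left(-41476\right) = 488089568 - 41476 \sqrt{43287}$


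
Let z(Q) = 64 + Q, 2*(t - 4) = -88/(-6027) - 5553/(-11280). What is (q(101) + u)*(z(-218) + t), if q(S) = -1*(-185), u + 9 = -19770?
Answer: 66491936693971/22661520 ≈ 2.9341e+6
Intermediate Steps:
u = -19779 (u = -9 - 19770 = -19779)
t = 192779017/45323040 (t = 4 + (-88/(-6027) - 5553/(-11280))/2 = 4 + (-88*(-1/6027) - 5553*(-1/11280))/2 = 4 + (88/6027 + 1851/3760)/2 = 4 + (½)*(11486857/22661520) = 4 + 11486857/45323040 = 192779017/45323040 ≈ 4.2534)
q(S) = 185
(q(101) + u)*(z(-218) + t) = (185 - 19779)*((64 - 218) + 192779017/45323040) = -19594*(-154 + 192779017/45323040) = -19594*(-6786969143/45323040) = 66491936693971/22661520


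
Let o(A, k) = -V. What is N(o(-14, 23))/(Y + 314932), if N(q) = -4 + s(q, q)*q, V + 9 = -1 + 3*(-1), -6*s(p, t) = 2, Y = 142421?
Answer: -25/1372059 ≈ -1.8221e-5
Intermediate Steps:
s(p, t) = -⅓ (s(p, t) = -⅙*2 = -⅓)
V = -13 (V = -9 + (-1 + 3*(-1)) = -9 + (-1 - 3) = -9 - 4 = -13)
o(A, k) = 13 (o(A, k) = -1*(-13) = 13)
N(q) = -4 - q/3
N(o(-14, 23))/(Y + 314932) = (-4 - ⅓*13)/(142421 + 314932) = (-4 - 13/3)/457353 = -25/3*1/457353 = -25/1372059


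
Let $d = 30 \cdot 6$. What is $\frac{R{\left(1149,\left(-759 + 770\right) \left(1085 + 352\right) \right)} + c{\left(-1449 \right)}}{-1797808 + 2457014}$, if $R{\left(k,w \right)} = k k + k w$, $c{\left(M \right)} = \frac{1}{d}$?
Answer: $\frac{3506839921}{118657080} \approx 29.554$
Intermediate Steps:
$d = 180$
$c{\left(M \right)} = \frac{1}{180}$
$R{\left(k,w \right)} = k^{2} + k w$
$\frac{R{\left(1149,\left(-759 + 770\right) \left(1085 + 352\right) \right)} + c{\left(-1449 \right)}}{-1797808 + 2457014} = \frac{1149 \left(1149 + \left(-759 + 770\right) \left(1085 + 352\right)\right) + \frac{1}{180}}{-1797808 + 2457014} = \frac{1149 \left(1149 + 11 \cdot 1437\right) + \frac{1}{180}}{659206} = \left(1149 \left(1149 + 15807\right) + \frac{1}{180}\right) \frac{1}{659206} = \left(1149 \cdot 16956 + \frac{1}{180}\right) \frac{1}{659206} = \left(19482444 + \frac{1}{180}\right) \frac{1}{659206} = \frac{3506839921}{180} \cdot \frac{1}{659206} = \frac{3506839921}{118657080}$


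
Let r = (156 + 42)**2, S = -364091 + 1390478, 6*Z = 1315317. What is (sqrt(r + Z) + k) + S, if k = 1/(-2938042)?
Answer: 3015568114253/2938042 + sqrt(1033694)/2 ≈ 1.0269e+6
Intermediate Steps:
Z = 438439/2 (Z = (1/6)*1315317 = 438439/2 ≈ 2.1922e+5)
S = 1026387
r = 39204 (r = 198**2 = 39204)
k = -1/2938042 ≈ -3.4036e-7
(sqrt(r + Z) + k) + S = (sqrt(39204 + 438439/2) - 1/2938042) + 1026387 = (sqrt(516847/2) - 1/2938042) + 1026387 = (sqrt(1033694)/2 - 1/2938042) + 1026387 = (-1/2938042 + sqrt(1033694)/2) + 1026387 = 3015568114253/2938042 + sqrt(1033694)/2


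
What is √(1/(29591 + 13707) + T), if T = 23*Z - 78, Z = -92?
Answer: 31*I*√4280050598/43298 ≈ 46.84*I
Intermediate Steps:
T = -2194 (T = 23*(-92) - 78 = -2116 - 78 = -2194)
√(1/(29591 + 13707) + T) = √(1/(29591 + 13707) - 2194) = √(1/43298 - 2194) = √(-94995811/43298) = 31*I*√4280050598/43298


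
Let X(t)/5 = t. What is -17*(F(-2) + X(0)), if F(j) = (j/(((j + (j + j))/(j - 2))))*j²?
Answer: 272/3 ≈ 90.667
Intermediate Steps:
X(t) = 5*t
F(j) = j²*(-⅔ + j/3) (F(j) = (j/(((j + 2*j)/(-2 + j))))*j² = (j/(((3*j)/(-2 + j))))*j² = (j/((3*j/(-2 + j))))*j² = (j*((-2 + j)/(3*j)))*j² = (-⅔ + j/3)*j² = j²*(-⅔ + j/3))
-17*(F(-2) + X(0)) = -17*((⅓)*(-2)²*(-2 - 2) + 5*0) = -17*((⅓)*4*(-4) + 0) = -17*(-16/3 + 0) = -17*(-16/3) = 272/3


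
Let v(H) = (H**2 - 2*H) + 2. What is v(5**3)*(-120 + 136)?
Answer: 246032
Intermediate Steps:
v(H) = 2 + H**2 - 2*H
v(5**3)*(-120 + 136) = (2 + (5**3)**2 - 2*5**3)*(-120 + 136) = (2 + 125**2 - 2*125)*16 = (2 + 15625 - 250)*16 = 15377*16 = 246032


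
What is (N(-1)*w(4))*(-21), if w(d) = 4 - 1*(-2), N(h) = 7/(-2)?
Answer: 441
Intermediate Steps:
N(h) = -7/2 (N(h) = 7*(-½) = -7/2)
w(d) = 6 (w(d) = 4 + 2 = 6)
(N(-1)*w(4))*(-21) = -7/2*6*(-21) = -21*(-21) = 441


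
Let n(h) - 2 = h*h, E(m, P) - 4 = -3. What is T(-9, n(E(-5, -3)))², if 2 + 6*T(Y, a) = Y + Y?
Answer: 100/9 ≈ 11.111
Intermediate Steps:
E(m, P) = 1 (E(m, P) = 4 - 3 = 1)
n(h) = 2 + h² (n(h) = 2 + h*h = 2 + h²)
T(Y, a) = -⅓ + Y/3 (T(Y, a) = -⅓ + (Y + Y)/6 = -⅓ + (2*Y)/6 = -⅓ + Y/3)
T(-9, n(E(-5, -3)))² = (-⅓ + (⅓)*(-9))² = (-⅓ - 3)² = (-10/3)² = 100/9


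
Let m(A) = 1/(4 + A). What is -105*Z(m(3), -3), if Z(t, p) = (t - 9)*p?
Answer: -2790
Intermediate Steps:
Z(t, p) = p*(-9 + t) (Z(t, p) = (-9 + t)*p = p*(-9 + t))
-105*Z(m(3), -3) = -(-315)*(-9 + 1/(4 + 3)) = -(-315)*(-9 + 1/7) = -(-315)*(-9 + ⅐) = -(-315)*(-62)/7 = -105*186/7 = -2790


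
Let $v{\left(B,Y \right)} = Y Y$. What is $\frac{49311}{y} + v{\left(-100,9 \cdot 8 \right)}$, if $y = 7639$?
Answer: $\frac{39649887}{7639} \approx 5190.5$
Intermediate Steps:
$v{\left(B,Y \right)} = Y^{2}$
$\frac{49311}{y} + v{\left(-100,9 \cdot 8 \right)} = \frac{49311}{7639} + \left(9 \cdot 8\right)^{2} = 49311 \cdot \frac{1}{7639} + 72^{2} = \frac{49311}{7639} + 5184 = \frac{39649887}{7639}$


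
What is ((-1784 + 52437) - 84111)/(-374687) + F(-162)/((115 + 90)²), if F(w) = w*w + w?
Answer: 11178658784/15746221175 ≈ 0.70993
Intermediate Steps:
F(w) = w + w² (F(w) = w² + w = w + w²)
((-1784 + 52437) - 84111)/(-374687) + F(-162)/((115 + 90)²) = ((-1784 + 52437) - 84111)/(-374687) + (-162*(1 - 162))/((115 + 90)²) = (50653 - 84111)*(-1/374687) + (-162*(-161))/(205²) = -33458*(-1/374687) + 26082/42025 = 33458/374687 + 26082*(1/42025) = 33458/374687 + 26082/42025 = 11178658784/15746221175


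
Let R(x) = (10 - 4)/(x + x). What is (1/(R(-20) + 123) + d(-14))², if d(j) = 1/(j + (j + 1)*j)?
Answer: 76729/386358336 ≈ 0.00019860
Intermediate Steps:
R(x) = 3/x (R(x) = 6/((2*x)) = 6*(1/(2*x)) = 3/x)
d(j) = 1/(j + j*(1 + j)) (d(j) = 1/(j + (1 + j)*j) = 1/(j + j*(1 + j)))
(1/(R(-20) + 123) + d(-14))² = (1/(3/(-20) + 123) + 1/((-14)*(2 - 14)))² = (1/(3*(-1/20) + 123) - 1/14/(-12))² = (1/(-3/20 + 123) - 1/14*(-1/12))² = (1/(2457/20) + 1/168)² = (20/2457 + 1/168)² = (277/19656)² = 76729/386358336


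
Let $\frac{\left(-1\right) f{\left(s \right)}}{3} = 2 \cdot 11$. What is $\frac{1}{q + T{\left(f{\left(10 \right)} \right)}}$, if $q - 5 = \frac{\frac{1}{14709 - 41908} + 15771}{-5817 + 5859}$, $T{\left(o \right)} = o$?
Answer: $\frac{571179}{179635795} \approx 0.0031797$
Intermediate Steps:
$f{\left(s \right)} = -66$ ($f{\left(s \right)} = - 3 \cdot 2 \cdot 11 = \left(-3\right) 22 = -66$)
$q = \frac{217333609}{571179}$ ($q = 5 + \frac{\frac{1}{14709 - 41908} + 15771}{-5817 + 5859} = 5 + \frac{\frac{1}{-27199} + 15771}{42} = 5 + \left(- \frac{1}{27199} + 15771\right) \frac{1}{42} = 5 + \frac{428955428}{27199} \cdot \frac{1}{42} = 5 + \frac{214477714}{571179} = \frac{217333609}{571179} \approx 380.5$)
$\frac{1}{q + T{\left(f{\left(10 \right)} \right)}} = \frac{1}{\frac{217333609}{571179} - 66} = \frac{1}{\frac{179635795}{571179}} = \frac{571179}{179635795}$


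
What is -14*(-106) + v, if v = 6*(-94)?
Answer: 920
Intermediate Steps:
v = -564
-14*(-106) + v = -14*(-106) - 564 = 1484 - 564 = 920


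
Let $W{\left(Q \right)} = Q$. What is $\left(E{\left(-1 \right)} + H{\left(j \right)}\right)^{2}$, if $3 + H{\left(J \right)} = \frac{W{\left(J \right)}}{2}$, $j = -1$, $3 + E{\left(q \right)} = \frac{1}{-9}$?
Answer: $\frac{14161}{324} \approx 43.707$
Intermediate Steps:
$E{\left(q \right)} = - \frac{28}{9}$ ($E{\left(q \right)} = -3 + \frac{1}{-9} = -3 - \frac{1}{9} = - \frac{28}{9}$)
$H{\left(J \right)} = -3 + \frac{J}{2}$
$\left(E{\left(-1 \right)} + H{\left(j \right)}\right)^{2} = \left(- \frac{28}{9} + \left(-3 + \frac{1}{2} \left(-1\right)\right)\right)^{2} = \left(- \frac{28}{9} - \frac{7}{2}\right)^{2} = \left(- \frac{119}{18}\right)^{2} = \frac{14161}{324}$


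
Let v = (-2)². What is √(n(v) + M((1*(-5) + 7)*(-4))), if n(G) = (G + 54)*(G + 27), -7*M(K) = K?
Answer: √88158/7 ≈ 42.416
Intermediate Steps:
M(K) = -K/7
v = 4
n(G) = (27 + G)*(54 + G) (n(G) = (54 + G)*(27 + G) = (27 + G)*(54 + G))
√(n(v) + M((1*(-5) + 7)*(-4))) = √((1458 + 4² + 81*4) - (1*(-5) + 7)*(-4)/7) = √((1458 + 16 + 324) - (-5 + 7)*(-4)/7) = √(1798 - 2*(-4)/7) = √(1798 - ⅐*(-8)) = √(1798 + 8/7) = √(12594/7) = √88158/7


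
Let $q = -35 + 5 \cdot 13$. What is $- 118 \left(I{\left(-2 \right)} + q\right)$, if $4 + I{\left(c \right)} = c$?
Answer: $-2832$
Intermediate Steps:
$I{\left(c \right)} = -4 + c$
$q = 30$ ($q = -35 + 65 = 30$)
$- 118 \left(I{\left(-2 \right)} + q\right) = - 118 \left(\left(-4 - 2\right) + 30\right) = - 118 \left(-6 + 30\right) = \left(-118\right) 24 = -2832$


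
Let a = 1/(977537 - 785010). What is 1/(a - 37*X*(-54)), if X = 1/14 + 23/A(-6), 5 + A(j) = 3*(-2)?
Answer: -14824579/59816021026 ≈ -0.00024784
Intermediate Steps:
A(j) = -11 (A(j) = -5 + 3*(-2) = -5 - 6 = -11)
X = -311/154 (X = 1/14 + 23/(-11) = 1*(1/14) + 23*(-1/11) = 1/14 - 23/11 = -311/154 ≈ -2.0195)
a = 1/192527 ≈ 5.1941e-6
1/(a - 37*X*(-54)) = 1/(1/192527 - 37*(-311/154)*(-54)) = 1/(1/192527 + (11507/154)*(-54)) = 1/(1/192527 - 310689/77) = 1/(-59816021026/14824579) = -14824579/59816021026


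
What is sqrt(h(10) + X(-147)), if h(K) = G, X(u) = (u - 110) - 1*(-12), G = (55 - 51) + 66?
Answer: 5*I*sqrt(7) ≈ 13.229*I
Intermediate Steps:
G = 70 (G = 4 + 66 = 70)
X(u) = -98 + u (X(u) = (-110 + u) + 12 = -98 + u)
h(K) = 70
sqrt(h(10) + X(-147)) = sqrt(70 + (-98 - 147)) = sqrt(70 - 245) = sqrt(-175) = 5*I*sqrt(7)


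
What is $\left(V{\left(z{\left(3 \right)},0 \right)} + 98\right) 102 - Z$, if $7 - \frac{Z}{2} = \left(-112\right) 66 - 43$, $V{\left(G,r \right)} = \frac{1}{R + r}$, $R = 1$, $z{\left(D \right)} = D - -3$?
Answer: $-4786$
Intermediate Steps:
$z{\left(D \right)} = 3 + D$ ($z{\left(D \right)} = D + 3 = 3 + D$)
$V{\left(G,r \right)} = \frac{1}{1 + r}$
$Z = 14884$ ($Z = 14 - 2 \left(\left(-112\right) 66 - 43\right) = 14 - 2 \left(-7392 - 43\right) = 14 - -14870 = 14 + 14870 = 14884$)
$\left(V{\left(z{\left(3 \right)},0 \right)} + 98\right) 102 - Z = \left(\frac{1}{1 + 0} + 98\right) 102 - 14884 = \left(1^{-1} + 98\right) 102 - 14884 = \left(1 + 98\right) 102 - 14884 = 99 \cdot 102 - 14884 = 10098 - 14884 = -4786$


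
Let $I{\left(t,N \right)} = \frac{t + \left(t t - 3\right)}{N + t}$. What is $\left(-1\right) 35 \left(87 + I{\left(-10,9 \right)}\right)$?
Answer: $0$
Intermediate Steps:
$I{\left(t,N \right)} = \frac{-3 + t + t^{2}}{N + t}$ ($I{\left(t,N \right)} = \frac{t + \left(t^{2} - 3\right)}{N + t} = \frac{t + \left(-3 + t^{2}\right)}{N + t} = \frac{-3 + t + t^{2}}{N + t}$)
$\left(-1\right) 35 \left(87 + I{\left(-10,9 \right)}\right) = \left(-1\right) 35 \left(87 + \frac{-3 - 10 + \left(-10\right)^{2}}{9 - 10}\right) = - 35 \left(87 + \frac{-3 - 10 + 100}{-1}\right) = - 35 \left(87 - 87\right) = \left(-35\right) 0 = 0$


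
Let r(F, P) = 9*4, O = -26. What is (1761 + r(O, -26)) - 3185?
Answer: -1388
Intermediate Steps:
r(F, P) = 36
(1761 + r(O, -26)) - 3185 = (1761 + 36) - 3185 = 1797 - 3185 = -1388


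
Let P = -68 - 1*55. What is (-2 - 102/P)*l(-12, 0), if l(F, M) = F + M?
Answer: 576/41 ≈ 14.049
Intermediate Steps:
P = -123 (P = -68 - 55 = -123)
(-2 - 102/P)*l(-12, 0) = (-2 - 102/(-123))*(-12 + 0) = (-2 - 102*(-1/123))*(-12) = (-2 + 34/41)*(-12) = -48/41*(-12) = 576/41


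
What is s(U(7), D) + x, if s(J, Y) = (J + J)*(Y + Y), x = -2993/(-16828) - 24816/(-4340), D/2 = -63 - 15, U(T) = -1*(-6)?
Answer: -9750246629/2608340 ≈ -3738.1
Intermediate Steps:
U(T) = 6
D = -156 (D = 2*(-63 - 15) = 2*(-78) = -156)
x = 15378331/2608340 (x = -2993*(-1/16828) - 24816*(-1/4340) = 2993/16828 + 6204/1085 = 15378331/2608340 ≈ 5.8958)
s(J, Y) = 4*J*Y (s(J, Y) = (2*J)*(2*Y) = 4*J*Y)
s(U(7), D) + x = 4*6*(-156) + 15378331/2608340 = -3744 + 15378331/2608340 = -9750246629/2608340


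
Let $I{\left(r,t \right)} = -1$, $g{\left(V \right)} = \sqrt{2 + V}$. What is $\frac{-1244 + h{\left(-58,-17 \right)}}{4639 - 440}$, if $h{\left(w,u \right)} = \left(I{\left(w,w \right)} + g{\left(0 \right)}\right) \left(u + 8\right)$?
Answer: $- \frac{5}{17} - \frac{9 \sqrt{2}}{4199} \approx -0.29715$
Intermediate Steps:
$h{\left(w,u \right)} = \left(-1 + \sqrt{2}\right) \left(8 + u\right)$ ($h{\left(w,u \right)} = \left(-1 + \sqrt{2 + 0}\right) \left(u + 8\right) = \left(-1 + \sqrt{2}\right) \left(8 + u\right)$)
$\frac{-1244 + h{\left(-58,-17 \right)}}{4639 - 440} = \frac{-1244 - \left(-9 + 9 \sqrt{2}\right)}{4639 - 440} = \frac{-1244 + \left(-8 + 17 + 8 \sqrt{2} - 17 \sqrt{2}\right)}{4199} = \left(-1244 + \left(9 - 9 \sqrt{2}\right)\right) \frac{1}{4199} = \left(-1235 - 9 \sqrt{2}\right) \frac{1}{4199} = - \frac{5}{17} - \frac{9 \sqrt{2}}{4199}$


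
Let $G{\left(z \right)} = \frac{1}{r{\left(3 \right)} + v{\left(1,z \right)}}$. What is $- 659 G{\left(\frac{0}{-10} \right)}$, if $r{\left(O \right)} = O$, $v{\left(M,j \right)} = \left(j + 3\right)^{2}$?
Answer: $- \frac{659}{12} \approx -54.917$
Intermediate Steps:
$v{\left(M,j \right)} = \left(3 + j\right)^{2}$
$G{\left(z \right)} = \frac{1}{3 + \left(3 + z\right)^{2}}$
$- 659 G{\left(\frac{0}{-10} \right)} = - \frac{659}{3 + \left(3 + \frac{0}{-10}\right)^{2}} = - \frac{659}{3 + \left(3 + 0 \left(- \frac{1}{10}\right)\right)^{2}} = - \frac{659}{3 + \left(3 + 0\right)^{2}} = - \frac{659}{3 + 3^{2}} = - \frac{659}{3 + 9} = - \frac{659}{12}$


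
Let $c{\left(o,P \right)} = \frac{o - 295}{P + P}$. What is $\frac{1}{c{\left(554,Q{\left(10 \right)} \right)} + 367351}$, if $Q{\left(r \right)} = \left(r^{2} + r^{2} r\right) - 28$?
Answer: $\frac{2144}{787600803} \approx 2.7222 \cdot 10^{-6}$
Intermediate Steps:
$Q{\left(r \right)} = -28 + r^{2} + r^{3}$ ($Q{\left(r \right)} = \left(r^{2} + r^{3}\right) - 28 = -28 + r^{2} + r^{3}$)
$c{\left(o,P \right)} = \frac{-295 + o}{2 P}$
$\frac{1}{c{\left(554,Q{\left(10 \right)} \right)} + 367351} = \frac{1}{\frac{-295 + 554}{2 \left(-28 + 10^{2} + 10^{3}\right)} + 367351} = \frac{1}{\frac{1}{2} \frac{1}{-28 + 100 + 1000} \cdot 259 + 367351} = \frac{1}{\frac{1}{2} \cdot \frac{1}{1072} \cdot 259 + 367351} = \frac{1}{\frac{259}{2144} + 367351} = \frac{1}{\frac{787600803}{2144}} = \frac{2144}{787600803}$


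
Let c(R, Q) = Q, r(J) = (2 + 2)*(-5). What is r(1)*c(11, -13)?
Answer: 260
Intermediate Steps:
r(J) = -20 (r(J) = 4*(-5) = -20)
r(1)*c(11, -13) = -20*(-13) = 260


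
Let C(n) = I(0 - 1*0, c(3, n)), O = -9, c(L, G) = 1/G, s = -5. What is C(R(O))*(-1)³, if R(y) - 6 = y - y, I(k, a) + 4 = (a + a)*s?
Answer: 17/3 ≈ 5.6667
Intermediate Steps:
I(k, a) = -4 - 10*a (I(k, a) = -4 + (a + a)*(-5) = -4 + (2*a)*(-5) = -4 - 10*a)
R(y) = 6 (R(y) = 6 + (y - y) = 6 + 0 = 6)
C(n) = -4 - 10/n
C(R(O))*(-1)³ = (-4 - 10/6)*(-1)³ = (-4 - 10*⅙)*(-1) = (-4 - 5/3)*(-1) = -17/3*(-1) = 17/3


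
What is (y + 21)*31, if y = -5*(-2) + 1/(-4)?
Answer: 3813/4 ≈ 953.25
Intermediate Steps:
y = 39/4 (y = 10 - ¼ = 39/4 ≈ 9.7500)
(y + 21)*31 = (39/4 + 21)*31 = (123/4)*31 = 3813/4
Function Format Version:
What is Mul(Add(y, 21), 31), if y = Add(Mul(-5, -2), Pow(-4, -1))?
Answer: Rational(3813, 4) ≈ 953.25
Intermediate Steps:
y = Rational(39, 4) (y = Add(10, Rational(-1, 4)) = Rational(39, 4) ≈ 9.7500)
Mul(Add(y, 21), 31) = Mul(Add(Rational(39, 4), 21), 31) = Mul(Rational(123, 4), 31) = Rational(3813, 4)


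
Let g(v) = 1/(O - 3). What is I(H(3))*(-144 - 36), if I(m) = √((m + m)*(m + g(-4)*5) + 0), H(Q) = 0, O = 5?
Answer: 0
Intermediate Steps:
g(v) = ½ (g(v) = 1/(5 - 3) = 1/2 = ½)
I(m) = √2*√(m*(5/2 + m)) (I(m) = √((m + m)*(m + (½)*5) + 0) = √((2*m)*(m + 5/2) + 0) = √((2*m)*(5/2 + m) + 0) = √(2*m*(5/2 + m) + 0) = √(2*m*(5/2 + m)) = √2*√(m*(5/2 + m)))
I(H(3))*(-144 - 36) = √(0*(5 + 2*0))*(-144 - 36) = √(0*(5 + 0))*(-180) = √(0*5)*(-180) = √0*(-180) = 0*(-180) = 0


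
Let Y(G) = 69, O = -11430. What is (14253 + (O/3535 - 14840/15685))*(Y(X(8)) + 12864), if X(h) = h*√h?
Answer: 408707046387477/2217859 ≈ 1.8428e+8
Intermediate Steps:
X(h) = h^(3/2)
(14253 + (O/3535 - 14840/15685))*(Y(X(8)) + 12864) = (14253 + (-11430/3535 - 14840/15685))*(69 + 12864) = (14253 + (-11430*1/3535 - 14840*1/15685))*12933 = (14253 + (-2286/707 - 2968/3137))*12933 = (14253 - 9269558/2217859)*12933 = (31601874769/2217859)*12933 = 408707046387477/2217859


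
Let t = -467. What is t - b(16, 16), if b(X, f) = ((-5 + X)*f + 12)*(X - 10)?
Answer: -1595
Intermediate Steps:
b(X, f) = (-10 + X)*(12 + f*(-5 + X)) (b(X, f) = (f*(-5 + X) + 12)*(-10 + X) = (12 + f*(-5 + X))*(-10 + X) = (-10 + X)*(12 + f*(-5 + X)))
t - b(16, 16) = -467 - (-120 + 12*16 + 50*16 + 16*16² - 15*16*16) = -467 - (-120 + 192 + 800 + 16*256 - 3840) = -467 - (-120 + 192 + 800 + 4096 - 3840) = -467 - 1*1128 = -467 - 1128 = -1595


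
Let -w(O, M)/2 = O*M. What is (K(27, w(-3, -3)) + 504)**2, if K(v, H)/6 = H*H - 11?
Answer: 5673924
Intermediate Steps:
w(O, M) = -2*M*O (w(O, M) = -2*O*M = -2*M*O)
K(v, H) = -66 + 6*H**2 (K(v, H) = 6*(H*H - 11) = 6*(H**2 - 11) = 6*(-11 + H**2) = -66 + 6*H**2)
(K(27, w(-3, -3)) + 504)**2 = ((-66 + 6*(-2*(-3)*(-3))**2) + 504)**2 = ((-66 + 6*(-18)**2) + 504)**2 = ((-66 + 6*324) + 504)**2 = ((-66 + 1944) + 504)**2 = (1878 + 504)**2 = 2382**2 = 5673924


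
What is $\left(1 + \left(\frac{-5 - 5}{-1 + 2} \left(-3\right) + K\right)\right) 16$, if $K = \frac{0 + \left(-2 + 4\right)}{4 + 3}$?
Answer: $\frac{3504}{7} \approx 500.57$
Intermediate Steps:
$K = \frac{2}{7}$ ($K = \frac{0 + 2}{7} = 2 \cdot \frac{1}{7} = \frac{2}{7} \approx 0.28571$)
$\left(1 + \left(\frac{-5 - 5}{-1 + 2} \left(-3\right) + K\right)\right) 16 = \left(1 + \left(\frac{-5 - 5}{-1 + 2} \left(-3\right) + \frac{2}{7}\right)\right) 16 = \left(1 + \left(- \frac{10}{1} \left(-3\right) + \frac{2}{7}\right)\right) 16 = \left(1 + \left(\left(-10\right) 1 \left(-3\right) + \frac{2}{7}\right)\right) 16 = \left(1 + \left(\left(-10\right) \left(-3\right) + \frac{2}{7}\right)\right) 16 = \left(1 + \left(30 + \frac{2}{7}\right)\right) 16 = \left(1 + \frac{212}{7}\right) 16 = \frac{219}{7} \cdot 16 = \frac{3504}{7}$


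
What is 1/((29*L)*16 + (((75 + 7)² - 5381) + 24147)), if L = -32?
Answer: 1/10642 ≈ 9.3967e-5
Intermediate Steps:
1/((29*L)*16 + (((75 + 7)² - 5381) + 24147)) = 1/((29*(-32))*16 + (((75 + 7)² - 5381) + 24147)) = 1/(-928*16 + ((82² - 5381) + 24147)) = 1/(-14848 + ((6724 - 5381) + 24147)) = 1/(-14848 + (1343 + 24147)) = 1/(-14848 + 25490) = 1/10642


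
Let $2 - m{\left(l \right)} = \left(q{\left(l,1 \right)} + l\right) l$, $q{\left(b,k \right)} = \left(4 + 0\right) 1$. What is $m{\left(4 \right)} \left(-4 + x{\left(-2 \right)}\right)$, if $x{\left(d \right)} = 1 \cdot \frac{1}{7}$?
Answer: $\frac{810}{7} \approx 115.71$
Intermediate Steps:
$x{\left(d \right)} = \frac{1}{7}$ ($x{\left(d \right)} = 1 \cdot \frac{1}{7} = \frac{1}{7}$)
$q{\left(b,k \right)} = 4$ ($q{\left(b,k \right)} = 4 \cdot 1 = 4$)
$m{\left(l \right)} = 2 - l \left(4 + l\right)$ ($m{\left(l \right)} = 2 - \left(4 + l\right) l = 2 - l \left(4 + l\right)$)
$m{\left(4 \right)} \left(-4 + x{\left(-2 \right)}\right) = \left(2 - 4^{2} - 16\right) \left(-4 + \frac{1}{7}\right) = \left(2 - 16 - 16\right) \left(- \frac{27}{7}\right) = \left(-30\right) \left(- \frac{27}{7}\right) = \frac{810}{7}$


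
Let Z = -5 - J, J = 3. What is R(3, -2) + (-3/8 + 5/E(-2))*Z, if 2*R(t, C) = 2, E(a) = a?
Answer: 24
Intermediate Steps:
R(t, C) = 1 (R(t, C) = (½)*2 = 1)
Z = -8 (Z = -5 - 1*3 = -5 - 3 = -8)
R(3, -2) + (-3/8 + 5/E(-2))*Z = 1 + (-3/8 + 5/(-2))*(-8) = 1 + (-3*⅛ + 5*(-½))*(-8) = 1 + (-3/8 - 5/2)*(-8) = 1 - 23/8*(-8) = 1 + 23 = 24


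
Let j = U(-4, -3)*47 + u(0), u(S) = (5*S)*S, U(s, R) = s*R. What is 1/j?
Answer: 1/564 ≈ 0.0017731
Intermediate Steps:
U(s, R) = R*s
u(S) = 5*S²
j = 564 (j = -3*(-4)*47 + 5*0² = 12*47 + 5*0 = 564 + 0 = 564)
1/j = 1/564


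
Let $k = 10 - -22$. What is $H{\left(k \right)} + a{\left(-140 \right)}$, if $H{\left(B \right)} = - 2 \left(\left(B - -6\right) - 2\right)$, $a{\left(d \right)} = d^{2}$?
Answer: $19528$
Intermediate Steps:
$k = 32$ ($k = 10 + 22 = 32$)
$H{\left(B \right)} = -8 - 2 B$ ($H{\left(B \right)} = - 2 \left(\left(B + 6\right) - 2\right) = - 2 \left(\left(6 + B\right) - 2\right) = - 2 \left(4 + B\right) = -8 - 2 B$)
$H{\left(k \right)} + a{\left(-140 \right)} = \left(-8 - 64\right) + \left(-140\right)^{2} = \left(-8 - 64\right) + 19600 = -72 + 19600 = 19528$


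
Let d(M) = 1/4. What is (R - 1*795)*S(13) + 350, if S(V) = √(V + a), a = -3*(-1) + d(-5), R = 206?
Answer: 350 - 589*√65/2 ≈ -2024.3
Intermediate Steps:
d(M) = ¼
a = 13/4 (a = -3*(-1) + ¼ = 3 + ¼ = 13/4 ≈ 3.2500)
S(V) = √(13/4 + V) (S(V) = √(V + 13/4) = √(13/4 + V))
(R - 1*795)*S(13) + 350 = (206 - 1*795)*(√(13 + 4*13)/2) + 350 = (206 - 795)*(√(13 + 52)/2) + 350 = -589*√65/2 + 350 = 350 - 589*√65/2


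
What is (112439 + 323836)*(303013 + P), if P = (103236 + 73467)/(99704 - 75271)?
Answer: 3230046308418300/24433 ≈ 1.3220e+11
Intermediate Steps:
P = 176703/24433 ≈ 7.2321
(112439 + 323836)*(303013 + P) = (112439 + 323836)*(303013 + 176703/24433) = 436275*(7403693332/24433) = 3230046308418300/24433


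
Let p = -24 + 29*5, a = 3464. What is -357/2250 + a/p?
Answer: 2583601/90750 ≈ 28.469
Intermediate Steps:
p = 121 (p = -24 + 145 = 121)
-357/2250 + a/p = -357/2250 + 3464/121 = -357*1/2250 + 3464*(1/121) = -119/750 + 3464/121 = 2583601/90750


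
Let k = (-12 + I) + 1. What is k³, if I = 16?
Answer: 125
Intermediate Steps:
k = 5 (k = (-12 + 16) + 1 = 4 + 1 = 5)
k³ = 5³ = 125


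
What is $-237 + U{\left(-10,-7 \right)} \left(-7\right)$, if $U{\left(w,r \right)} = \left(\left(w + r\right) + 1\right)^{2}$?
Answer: $-2029$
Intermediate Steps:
$U{\left(w,r \right)} = \left(1 + r + w\right)^{2}$ ($U{\left(w,r \right)} = \left(\left(r + w\right) + 1\right)^{2} = \left(1 + r + w\right)^{2}$)
$-237 + U{\left(-10,-7 \right)} \left(-7\right) = -237 + \left(1 - 7 - 10\right)^{2} \left(-7\right) = -237 + \left(-16\right)^{2} \left(-7\right) = -237 + 256 \left(-7\right) = -237 - 1792 = -2029$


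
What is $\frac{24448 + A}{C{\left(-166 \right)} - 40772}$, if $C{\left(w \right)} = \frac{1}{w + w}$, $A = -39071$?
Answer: $\frac{4854836}{13536305} \approx 0.35865$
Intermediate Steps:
$C{\left(w \right)} = \frac{1}{2 w}$
$\frac{24448 + A}{C{\left(-166 \right)} - 40772} = \frac{24448 - 39071}{\frac{1}{2 \left(-166\right)} - 40772} = - \frac{14623}{\frac{1}{2} \left(- \frac{1}{166}\right) - 40772} = - \frac{14623}{- \frac{1}{332} - 40772} = - \frac{14623}{- \frac{13536305}{332}} = \left(-14623\right) \left(- \frac{332}{13536305}\right) = \frac{4854836}{13536305}$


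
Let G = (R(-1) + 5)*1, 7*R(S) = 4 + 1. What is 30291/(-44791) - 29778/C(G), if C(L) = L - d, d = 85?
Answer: 3106564427/8286335 ≈ 374.90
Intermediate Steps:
R(S) = 5/7 (R(S) = (4 + 1)/7 = (1/7)*5 = 5/7)
G = 40/7 (G = (5/7 + 5)*1 = (40/7)*1 = 40/7 ≈ 5.7143)
C(L) = -85 + L (C(L) = L - 1*85 = L - 85 = -85 + L)
30291/(-44791) - 29778/C(G) = 30291/(-44791) - 29778/(-85 + 40/7) = 30291*(-1/44791) - 29778/(-555/7) = -30291/44791 - 29778*(-7/555) = -30291/44791 + 69482/185 = 3106564427/8286335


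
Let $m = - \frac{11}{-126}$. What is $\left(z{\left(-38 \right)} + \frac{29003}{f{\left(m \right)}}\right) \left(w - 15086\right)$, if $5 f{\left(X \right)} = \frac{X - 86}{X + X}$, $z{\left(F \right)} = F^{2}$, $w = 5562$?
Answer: $- \frac{23697559656}{2165} \approx -1.0946 \cdot 10^{7}$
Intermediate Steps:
$m = \frac{11}{126}$ ($m = \left(-11\right) \left(- \frac{1}{126}\right) = \frac{11}{126} \approx 0.087302$)
$f{\left(X \right)} = \frac{-86 + X}{10 X}$ ($f{\left(X \right)} = \frac{\left(X - 86\right) \frac{1}{X + X}}{5} = \frac{\left(-86 + X\right) \frac{1}{2 X}}{5} = \frac{\frac{1}{2} \frac{1}{X} \left(-86 + X\right)}{5} = \frac{-86 + X}{10 X}$)
$\left(z{\left(-38 \right)} + \frac{29003}{f{\left(m \right)}}\right) \left(w - 15086\right) = \left(\left(-38\right)^{2} + \frac{29003}{\frac{1}{10} \frac{1}{\frac{11}{126}} \left(-86 + \frac{11}{126}\right)}\right) \left(5562 - 15086\right) = \left(1444 + \frac{29003}{\frac{1}{10} \cdot \frac{126}{11} \left(- \frac{10825}{126}\right)}\right) \left(-9524\right) = \left(1444 + \frac{29003}{- \frac{2165}{22}}\right) \left(-9524\right) = \left(1444 + 29003 \left(- \frac{22}{2165}\right)\right) \left(-9524\right) = \left(1444 - \frac{638066}{2165}\right) \left(-9524\right) = \frac{2488194}{2165} \left(-9524\right) = - \frac{23697559656}{2165}$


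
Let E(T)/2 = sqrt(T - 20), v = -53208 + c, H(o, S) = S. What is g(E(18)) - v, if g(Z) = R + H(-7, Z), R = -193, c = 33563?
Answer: 19452 + 2*I*sqrt(2) ≈ 19452.0 + 2.8284*I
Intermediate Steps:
v = -19645 (v = -53208 + 33563 = -19645)
E(T) = 2*sqrt(-20 + T) (E(T) = 2*sqrt(T - 20) = 2*sqrt(-20 + T))
g(Z) = -193 + Z
g(E(18)) - v = (-193 + 2*sqrt(-20 + 18)) - 1*(-19645) = (-193 + 2*sqrt(-2)) + 19645 = (-193 + 2*(I*sqrt(2))) + 19645 = (-193 + 2*I*sqrt(2)) + 19645 = 19452 + 2*I*sqrt(2)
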